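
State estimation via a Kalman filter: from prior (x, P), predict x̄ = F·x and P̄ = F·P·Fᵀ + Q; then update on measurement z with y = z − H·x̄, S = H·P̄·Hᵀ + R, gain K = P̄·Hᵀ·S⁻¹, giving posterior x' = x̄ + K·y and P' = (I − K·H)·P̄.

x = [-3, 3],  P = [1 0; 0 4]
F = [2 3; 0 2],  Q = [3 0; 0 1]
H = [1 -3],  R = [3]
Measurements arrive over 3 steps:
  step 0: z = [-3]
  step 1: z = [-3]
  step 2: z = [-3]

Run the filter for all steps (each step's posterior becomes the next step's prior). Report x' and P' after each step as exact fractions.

step 0: x̄ = F·x = [3, 6]
step 0: P̄ = F·P·Fᵀ + Q = [43 24; 24 17]
step 0: y = z − H·x̄ = [12]
step 0: S = H·P̄·Hᵀ + R = [55]
step 0: K = P̄·Hᵀ·S⁻¹ = [-29/55; -27/55]
step 0: x' = x̄ + K·y = [-183/55, 6/55]
step 0: P' = (I − K·H)·P̄ = [1524/55 537/55; 537/55 206/55]
step 1: x̄ = F·x = [-348/55, 12/55]
step 1: P̄ = F·P·Fᵀ + Q = [14559/55 3384/55; 3384/55 879/55]
step 1: y = z − H·x̄ = [219/55]
step 1: S = H·P̄·Hᵀ + R = [2331/55]
step 1: K = P̄·Hᵀ·S⁻¹ = [1469/777; 83/259]
step 1: x' = x̄ + K·y = [311/259, 387/259]
step 1: P' = (I − K·H)·P̄ = [29324/259 9285/259; 9285/259 3012/259]
step 2: x̄ = F·x = [1783/259, 774/259]
step 2: P̄ = F·P·Fᵀ + Q = [256601/259 55212/259; 55212/259 12307/259]
step 2: y = z − H·x̄ = [-34/37]
step 2: S = H·P̄·Hᵀ + R = [5267/37]
step 2: K = P̄·Hᵀ·S⁻¹ = [565/229; 2613/5267]
step 2: x' = x̄ + K·y = [7401/1603, 93372/36869]
step 2: P' = (I − K·H)·P̄ = [199092/1603 62409/1603; 62409/1603 460178/36869]

step 0: x' = [-183/55, 6/55], P' = [1524/55 537/55; 537/55 206/55]
step 1: x' = [311/259, 387/259], P' = [29324/259 9285/259; 9285/259 3012/259]
step 2: x' = [7401/1603, 93372/36869], P' = [199092/1603 62409/1603; 62409/1603 460178/36869]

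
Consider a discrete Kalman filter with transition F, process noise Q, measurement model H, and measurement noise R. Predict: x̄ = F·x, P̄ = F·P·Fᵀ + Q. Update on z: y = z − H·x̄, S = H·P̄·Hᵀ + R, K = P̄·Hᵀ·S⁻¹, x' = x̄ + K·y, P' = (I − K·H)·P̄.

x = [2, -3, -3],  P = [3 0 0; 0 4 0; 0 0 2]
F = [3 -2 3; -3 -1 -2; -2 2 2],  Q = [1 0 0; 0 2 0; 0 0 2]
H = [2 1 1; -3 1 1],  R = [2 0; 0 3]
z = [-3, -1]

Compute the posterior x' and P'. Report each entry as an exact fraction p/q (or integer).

x̄ = F·x = [3, 3, -16]
P̄ = F·P·Fᵀ + Q = [62 -31 -22; -31 41 2; -22 2 38]
y = z − H·x̄ = [4, 21]
S = H·P̄·Hᵀ + R = [121 -236; -236 962]
K = P̄·Hᵀ·S⁻¹ = [5949/30353 -12163/60706; 6909/30353 5986/30353; 10584/30353 5941/30353]
x' = x̄ + K·y = [-25713/60706, 244401/30353, -318551/30353]
P' = (I − K·H)·P̄ = [12057/60706 -828/30353 669/30353; -828/30353 561648/30353 -546174/30353; 669/30353 -546174/30353 566004/30353]

x' = [-25713/60706, 244401/30353, -318551/30353]
P' = [12057/60706 -828/30353 669/30353; -828/30353 561648/30353 -546174/30353; 669/30353 -546174/30353 566004/30353]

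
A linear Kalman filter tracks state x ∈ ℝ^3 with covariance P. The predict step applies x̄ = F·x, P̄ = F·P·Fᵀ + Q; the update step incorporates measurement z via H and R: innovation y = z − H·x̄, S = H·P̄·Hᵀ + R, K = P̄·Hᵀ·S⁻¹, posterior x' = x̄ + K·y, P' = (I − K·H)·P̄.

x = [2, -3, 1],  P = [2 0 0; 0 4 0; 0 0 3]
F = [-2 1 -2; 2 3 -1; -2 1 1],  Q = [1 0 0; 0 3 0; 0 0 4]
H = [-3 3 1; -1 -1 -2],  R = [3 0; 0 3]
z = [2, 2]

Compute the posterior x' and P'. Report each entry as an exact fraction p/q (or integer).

x' = [-140383/90274, -38953/45137, 473/90274]
P' = [543885/90274 365535/45137 -597879/90274; 365535/45137 517275/45137 -426927/45137; -597879/90274 -426927/45137 758199/90274]

x̄ = F·x = [-9, -6, -6]
P̄ = F·P·Fᵀ + Q = [25 10 6; 10 50 1; 6 1 19]
y = z − H·x̄ = [-1, -25]
S = H·P̄·Hᵀ + R = [487 -90; -90 202]
K = P̄·Hᵀ·S⁻¹ = [-6054/45137 -26399/90274; 9431/45137 -9652/45137; -1621/45137 -21555/90274]
x' = x̄ + K·y = [-140383/90274, -38953/45137, 473/90274]
P' = (I − K·H)·P̄ = [543885/90274 365535/45137 -597879/90274; 365535/45137 517275/45137 -426927/45137; -597879/90274 -426927/45137 758199/90274]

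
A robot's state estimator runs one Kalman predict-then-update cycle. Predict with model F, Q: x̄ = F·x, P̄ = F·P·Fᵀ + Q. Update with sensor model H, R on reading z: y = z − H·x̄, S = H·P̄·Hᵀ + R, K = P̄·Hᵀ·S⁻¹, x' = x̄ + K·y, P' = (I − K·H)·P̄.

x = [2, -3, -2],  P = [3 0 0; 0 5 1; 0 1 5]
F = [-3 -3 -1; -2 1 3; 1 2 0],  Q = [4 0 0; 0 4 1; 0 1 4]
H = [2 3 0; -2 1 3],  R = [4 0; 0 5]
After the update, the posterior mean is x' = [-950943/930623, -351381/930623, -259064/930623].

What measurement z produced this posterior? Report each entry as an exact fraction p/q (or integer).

z = [-3, 1]

x̄ = F·x = [5, -13, -4]
P̄ = F·P·Fᵀ + Q = [87 -22 -41; -22 72 11; -41 11 27]
S = H·P̄·Hᵀ + R = [736 -191; -191 1314]
K = P̄·Hᵀ·S⁻¹ = [80983/930623 -214156/930623; 254467/930623 142516/930623; -31152/930623 118705/930623]
x' − x̄ = [-5604058/930623, 11746718/930623, 3463428/930623] = K·y
y = (KᵀK)⁻¹·Kᵀ·(x' − x̄) = [26, 36]
z = y + H·x̄ = [26, 36] + [-29, -35] = [-3, 1]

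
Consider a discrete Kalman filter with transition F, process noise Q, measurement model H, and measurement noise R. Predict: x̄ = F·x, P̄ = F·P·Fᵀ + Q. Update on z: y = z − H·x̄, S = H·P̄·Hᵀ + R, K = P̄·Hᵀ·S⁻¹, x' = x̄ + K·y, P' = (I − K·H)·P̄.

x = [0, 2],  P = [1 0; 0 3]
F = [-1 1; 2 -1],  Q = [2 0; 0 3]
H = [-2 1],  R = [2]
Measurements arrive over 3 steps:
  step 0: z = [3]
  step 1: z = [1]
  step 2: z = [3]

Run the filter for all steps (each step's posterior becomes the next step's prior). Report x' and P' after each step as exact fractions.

step 0: x̄ = F·x = [2, -2]
step 0: P̄ = F·P·Fᵀ + Q = [6 -5; -5 10]
step 0: y = z − H·x̄ = [9]
step 0: S = H·P̄·Hᵀ + R = [56]
step 0: K = P̄·Hᵀ·S⁻¹ = [-17/56; 5/14]
step 0: x' = x̄ + K·y = [-41/56, 17/14]
step 0: P' = (I − K·H)·P̄ = [47/56 15/14; 15/14 20/7]
step 1: x̄ = F·x = [109/56, -75/28]
step 1: P̄ = F·P·Fᵀ + Q = [199/56 -37/28; -37/28 69/14]
step 1: y = z − H·x̄ = [53/7]
step 1: S = H·P̄·Hᵀ + R = [185/7]
step 1: K = P̄·Hᵀ·S⁻¹ = [-59/185; 53/185]
step 1: x' = x̄ + K·y = [-693/1480, -377/740]
step 1: P' = (I − K·H)·P̄ = [1281/1480 809/740; 809/740 1021/370]
step 2: x̄ = F·x = [-61/1480, -79/185]
step 2: P̄ = F·P·Fᵀ + Q = [5089/1480 -224/185; -224/185 897/185]
step 2: y = z − H·x̄ = [495/148]
step 2: S = H·P̄·Hᵀ + R = [1883/74]
step 2: K = P̄·Hᵀ·S⁻¹ = [-171/538; 2/7]
step 2: x' = x̄ + K·y = [-5941/5380, 37/70]
step 2: P' = (I − K·H)·P̄ = [4669/5380 11/10; 11/10 97/35]

step 0: x' = [-41/56, 17/14], P' = [47/56 15/14; 15/14 20/7]
step 1: x' = [-693/1480, -377/740], P' = [1281/1480 809/740; 809/740 1021/370]
step 2: x' = [-5941/5380, 37/70], P' = [4669/5380 11/10; 11/10 97/35]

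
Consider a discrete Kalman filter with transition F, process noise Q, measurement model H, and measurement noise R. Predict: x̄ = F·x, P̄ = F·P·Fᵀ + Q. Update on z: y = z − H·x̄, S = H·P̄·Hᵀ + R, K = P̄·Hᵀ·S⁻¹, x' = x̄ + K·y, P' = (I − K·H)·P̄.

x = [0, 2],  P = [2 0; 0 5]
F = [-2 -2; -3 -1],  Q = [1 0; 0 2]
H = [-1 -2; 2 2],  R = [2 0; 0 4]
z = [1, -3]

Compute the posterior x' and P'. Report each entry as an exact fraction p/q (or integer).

x' = [-293/164, 435/1312]
P' = [94/41 -115/82; -115/82 773/656]

x̄ = F·x = [-4, -2]
P̄ = F·P·Fᵀ + Q = [29 22; 22 25]
y = z − H·x̄ = [-7, 9]
S = H·P̄·Hᵀ + R = [219 -290; -290 396]
K = P̄·Hᵀ·S⁻¹ = [21/82 73/164; -313/656 -147/1312]
x' = x̄ + K·y = [-293/164, 435/1312]
P' = (I − K·H)·P̄ = [94/41 -115/82; -115/82 773/656]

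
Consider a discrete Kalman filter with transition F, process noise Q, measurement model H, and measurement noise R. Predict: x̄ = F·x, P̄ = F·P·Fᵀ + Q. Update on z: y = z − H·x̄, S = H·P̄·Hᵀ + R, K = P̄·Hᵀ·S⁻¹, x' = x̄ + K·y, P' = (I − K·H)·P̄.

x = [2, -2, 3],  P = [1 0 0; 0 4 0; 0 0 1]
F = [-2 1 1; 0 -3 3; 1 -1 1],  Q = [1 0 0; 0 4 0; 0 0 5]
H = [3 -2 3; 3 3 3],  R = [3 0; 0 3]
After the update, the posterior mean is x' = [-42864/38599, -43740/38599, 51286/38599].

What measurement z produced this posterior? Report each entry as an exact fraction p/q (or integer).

x̄ = F·x = [-3, 15, 7]
P̄ = F·P·Fᵀ + Q = [10 -9 -5; -9 49 15; -5 15 11]
S = H·P̄·Hᵀ + R = [226 -177; -177 651]
K = P̄·Hᵀ·S⁻¹ = [6453/38599 1043/38599; -7625/38599 7710/38599; 1113/38599 4038/38599]
x' − x̄ = [72933/38599, -622725/38599, -218907/38599] = K·y
y = (KᵀK)⁻¹·Kᵀ·(x' − x̄) = [21, -60]
z = y + H·x̄ = [21, -60] + [-18, 57] = [3, -3]

z = [3, -3]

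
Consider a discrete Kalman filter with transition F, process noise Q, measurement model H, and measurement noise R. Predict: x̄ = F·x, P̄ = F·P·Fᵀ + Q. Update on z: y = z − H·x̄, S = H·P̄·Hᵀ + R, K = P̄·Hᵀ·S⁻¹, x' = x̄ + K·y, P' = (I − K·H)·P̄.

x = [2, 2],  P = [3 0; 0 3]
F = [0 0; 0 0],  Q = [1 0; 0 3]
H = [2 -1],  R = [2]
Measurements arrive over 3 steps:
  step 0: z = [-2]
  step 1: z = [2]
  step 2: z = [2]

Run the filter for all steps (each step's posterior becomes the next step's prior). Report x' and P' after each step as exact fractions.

step 0: x̄ = F·x = [0, 0]
step 0: P̄ = F·P·Fᵀ + Q = [1 0; 0 3]
step 0: y = z − H·x̄ = [-2]
step 0: S = H·P̄·Hᵀ + R = [9]
step 0: K = P̄·Hᵀ·S⁻¹ = [2/9; -1/3]
step 0: x' = x̄ + K·y = [-4/9, 2/3]
step 0: P' = (I − K·H)·P̄ = [5/9 2/3; 2/3 2]
step 1: x̄ = F·x = [0, 0]
step 1: P̄ = F·P·Fᵀ + Q = [1 0; 0 3]
step 1: y = z − H·x̄ = [2]
step 1: S = H·P̄·Hᵀ + R = [9]
step 1: K = P̄·Hᵀ·S⁻¹ = [2/9; -1/3]
step 1: x' = x̄ + K·y = [4/9, -2/3]
step 1: P' = (I − K·H)·P̄ = [5/9 2/3; 2/3 2]
step 2: x̄ = F·x = [0, 0]
step 2: P̄ = F·P·Fᵀ + Q = [1 0; 0 3]
step 2: y = z − H·x̄ = [2]
step 2: S = H·P̄·Hᵀ + R = [9]
step 2: K = P̄·Hᵀ·S⁻¹ = [2/9; -1/3]
step 2: x' = x̄ + K·y = [4/9, -2/3]
step 2: P' = (I − K·H)·P̄ = [5/9 2/3; 2/3 2]

step 0: x' = [-4/9, 2/3], P' = [5/9 2/3; 2/3 2]
step 1: x' = [4/9, -2/3], P' = [5/9 2/3; 2/3 2]
step 2: x' = [4/9, -2/3], P' = [5/9 2/3; 2/3 2]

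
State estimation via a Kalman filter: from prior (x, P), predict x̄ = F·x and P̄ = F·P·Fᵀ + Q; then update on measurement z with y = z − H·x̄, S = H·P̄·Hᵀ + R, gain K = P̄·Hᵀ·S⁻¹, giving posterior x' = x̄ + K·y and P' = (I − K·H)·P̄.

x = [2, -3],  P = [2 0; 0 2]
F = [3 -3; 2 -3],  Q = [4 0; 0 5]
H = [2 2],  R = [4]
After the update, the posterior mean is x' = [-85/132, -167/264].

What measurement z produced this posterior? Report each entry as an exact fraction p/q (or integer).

x̄ = F·x = [15, 13]
P̄ = F·P·Fᵀ + Q = [40 30; 30 31]
S = H·P̄·Hᵀ + R = [528]
K = P̄·Hᵀ·S⁻¹ = [35/132; 61/264]
x' − x̄ = [-2065/132, -3599/264] = K·y
y = (KᵀK)⁻¹·Kᵀ·(x' − x̄) = [-59]
z = y + H·x̄ = [-59] + [56] = [-3]

z = [-3]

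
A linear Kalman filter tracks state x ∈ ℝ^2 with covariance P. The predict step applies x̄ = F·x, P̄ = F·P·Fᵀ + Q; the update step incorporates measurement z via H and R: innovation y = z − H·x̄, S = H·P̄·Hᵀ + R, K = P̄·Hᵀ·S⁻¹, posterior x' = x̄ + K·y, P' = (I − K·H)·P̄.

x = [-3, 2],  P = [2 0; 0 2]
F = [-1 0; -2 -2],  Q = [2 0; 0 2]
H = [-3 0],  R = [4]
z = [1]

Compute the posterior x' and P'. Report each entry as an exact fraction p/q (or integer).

x̄ = F·x = [3, 2]
P̄ = F·P·Fᵀ + Q = [4 4; 4 18]
y = z − H·x̄ = [10]
S = H·P̄·Hᵀ + R = [40]
K = P̄·Hᵀ·S⁻¹ = [-3/10; -3/10]
x' = x̄ + K·y = [0, -1]
P' = (I − K·H)·P̄ = [2/5 2/5; 2/5 72/5]

x' = [0, -1]
P' = [2/5 2/5; 2/5 72/5]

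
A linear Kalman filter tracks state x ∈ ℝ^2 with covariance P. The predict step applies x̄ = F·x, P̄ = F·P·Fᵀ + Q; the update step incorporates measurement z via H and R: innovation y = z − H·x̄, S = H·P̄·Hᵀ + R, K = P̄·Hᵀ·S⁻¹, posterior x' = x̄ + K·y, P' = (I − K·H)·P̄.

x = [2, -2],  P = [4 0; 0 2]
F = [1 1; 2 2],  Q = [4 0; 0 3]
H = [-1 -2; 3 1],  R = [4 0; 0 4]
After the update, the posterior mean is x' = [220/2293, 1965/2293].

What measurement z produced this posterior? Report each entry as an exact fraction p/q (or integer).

z = [-2, 1]

x̄ = F·x = [0, 0]
P̄ = F·P·Fᵀ + Q = [10 12; 12 27]
S = H·P̄·Hᵀ + R = [170 -168; -168 193]
K = P̄·Hᵀ·S⁻¹ = [247/2293 714/2293; -1077/2293 -189/2293]
x' − x̄ = [220/2293, 1965/2293] = K·y
y = (KᵀK)⁻¹·Kᵀ·(x' − x̄) = [-2, 1]
z = y + H·x̄ = [-2, 1] + [0, 0] = [-2, 1]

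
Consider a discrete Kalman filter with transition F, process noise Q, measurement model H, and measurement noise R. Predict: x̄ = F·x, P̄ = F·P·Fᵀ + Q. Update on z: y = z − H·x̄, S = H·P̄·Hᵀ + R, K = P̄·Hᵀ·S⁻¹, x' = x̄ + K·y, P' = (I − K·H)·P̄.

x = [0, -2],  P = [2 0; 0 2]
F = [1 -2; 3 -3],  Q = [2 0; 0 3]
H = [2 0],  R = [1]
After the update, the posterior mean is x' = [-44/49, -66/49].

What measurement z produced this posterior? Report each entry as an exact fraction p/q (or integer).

z = [-2]

x̄ = F·x = [4, 6]
P̄ = F·P·Fᵀ + Q = [12 18; 18 39]
S = H·P̄·Hᵀ + R = [49]
K = P̄·Hᵀ·S⁻¹ = [24/49; 36/49]
x' − x̄ = [-240/49, -360/49] = K·y
y = (KᵀK)⁻¹·Kᵀ·(x' − x̄) = [-10]
z = y + H·x̄ = [-10] + [8] = [-2]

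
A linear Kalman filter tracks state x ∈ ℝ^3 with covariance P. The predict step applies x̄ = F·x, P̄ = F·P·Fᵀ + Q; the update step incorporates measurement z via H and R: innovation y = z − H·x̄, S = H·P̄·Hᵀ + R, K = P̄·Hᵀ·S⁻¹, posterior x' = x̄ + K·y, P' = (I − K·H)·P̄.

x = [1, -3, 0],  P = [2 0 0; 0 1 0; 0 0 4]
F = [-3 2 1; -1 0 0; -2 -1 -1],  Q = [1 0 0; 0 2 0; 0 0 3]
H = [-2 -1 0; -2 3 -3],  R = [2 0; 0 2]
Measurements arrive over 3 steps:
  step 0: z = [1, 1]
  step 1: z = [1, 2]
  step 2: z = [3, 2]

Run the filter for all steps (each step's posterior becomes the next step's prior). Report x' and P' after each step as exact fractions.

step 0: x' = [-1632/1307, 1523/1307, 2211/1307], P' = [1155/1307 -1210/1307 -1966/1307; -1210/1307 8284/3921 10660/3921; -1966/1307 10660/3921 15376/3921]
step 1: x' = [-2959594/4130033, 2138535/4130033, 1559971/4130033], P' = [3228377/4130033 -2786996/4130033 -4812902/4130033; -2786996/4130033 31883174/20650165 40093034/20650165; -4812902/4130033 40093034/20650165 177255872/61950495]
step 2: x' = [-1203342358940/753469214927, 197538637759/753469214927, 524348694907/753469214927], P' = [575545986347/753469214927 -489970109832/753469214927 -850086452642/753469214927; -489970109832/753469214927 1138365700314/753469214927 1424925390246/753469214927; -850086452642/753469214927 1424925390246/753469214927 2098215218640/753469214927]

step 0: x̄ = F·x = [-9, -1, 1]
step 0: P̄ = F·P·Fᵀ + Q = [27 6 6; 6 4 4; 6 4 16]
step 0: y = z − H·x̄ = [-18, -11]
step 0: S = H·P̄·Hᵀ + R = [138 120; 120 218]
step 0: K = P̄·Hᵀ·S⁻¹ = [-550/1307 -21/1307; -512/3921 22/1307; 568/3921 -392/1307]
step 0: x' = x̄ + K·y = [-1632/1307, 1523/1307, 2211/1307]
step 0: P' = (I − K·H)·P̄ = [1155/1307 -1210/1307 -1966/1307; -1210/1307 8284/3921 10660/3921; -1966/1307 10660/3921 15376/3921]
step 1: x̄ = F·x = [10153/1307, 1632/1307, -470/1307]
step 1: P̄ = F·P·Fᵀ + Q = [68402/1307 7851/1307 -15134/1307; 7851/1307 3769/1307 -866/1307; -15134/1307 -866/1307 32491/3921]
step 1: y = z − H·x̄ = [23245/1307, 16614/1307]
step 1: S = H·P̄·Hᵀ + R = [311395/1307 137495/1307; 137495/1307 147384/1307]
step 1: K = P̄·Hᵀ·S⁻¹ = [-1834879/4130033 -189518/4130033; -2006607/20650165 324038/4130033; 4017993/20650165 -884775/4130033]
step 1: x' = x̄ + K·y = [-2959594/4130033, 2138535/4130033, 1559971/4130033]
step 1: P' = (I − K·H)·P̄ = [3228377/4130033 -2786996/4130033 -4812902/4130033; -2786996/4130033 31883174/20650165 40093034/20650165; -4812902/4130033 40093034/20650165 177255872/61950495]
step 2: x̄ = F·x = [14715823/4130033, 2959594/4130033, 2220682/4130033]
step 2: P̄ = F·P·Fᵀ + Q = [2473572218/61950495 20072025/4130033 -469226882/61950495; 20072025/4130033 11488443/4130033 -1143144/4130033; -469226882/61950495 -1143144/4130033 437023823/61950495]
step 2: y = z − H·x̄ = [44781339/4130033, 35474976/4130033]
step 2: S = H·P̄·Hᵀ + R = [11394838007/61950495 1061236933/12390099; 1061236933/12390099 1313461174/12390099]
step 2: K = P̄·Hᵀ·S⁻¹ = [-330560931431/753469214927 -35371472132/753469214927; -79212740325/753469214927 60130574934/753469214927; 137623757519/753469214927 -159848289949/753469214927]
step 2: x' = x̄ + K·y = [-1203342358940/753469214927, 197538637759/753469214927, 524348694907/753469214927]
step 2: P' = (I − K·H)·P̄ = [575545986347/753469214927 -489970109832/753469214927 -850086452642/753469214927; -489970109832/753469214927 1138365700314/753469214927 1424925390246/753469214927; -850086452642/753469214927 1424925390246/753469214927 2098215218640/753469214927]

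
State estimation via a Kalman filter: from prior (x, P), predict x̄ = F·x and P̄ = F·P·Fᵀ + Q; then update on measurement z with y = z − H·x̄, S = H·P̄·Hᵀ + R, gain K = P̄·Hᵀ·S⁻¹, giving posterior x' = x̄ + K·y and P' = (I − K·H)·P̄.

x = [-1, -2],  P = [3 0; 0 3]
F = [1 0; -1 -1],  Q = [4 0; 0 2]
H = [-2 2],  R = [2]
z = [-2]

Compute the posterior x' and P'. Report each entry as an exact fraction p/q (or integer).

x̄ = F·x = [-1, 3]
P̄ = F·P·Fᵀ + Q = [7 -3; -3 8]
y = z − H·x̄ = [-10]
S = H·P̄·Hᵀ + R = [86]
K = P̄·Hᵀ·S⁻¹ = [-10/43; 11/43]
x' = x̄ + K·y = [57/43, 19/43]
P' = (I − K·H)·P̄ = [101/43 91/43; 91/43 102/43]

x' = [57/43, 19/43]
P' = [101/43 91/43; 91/43 102/43]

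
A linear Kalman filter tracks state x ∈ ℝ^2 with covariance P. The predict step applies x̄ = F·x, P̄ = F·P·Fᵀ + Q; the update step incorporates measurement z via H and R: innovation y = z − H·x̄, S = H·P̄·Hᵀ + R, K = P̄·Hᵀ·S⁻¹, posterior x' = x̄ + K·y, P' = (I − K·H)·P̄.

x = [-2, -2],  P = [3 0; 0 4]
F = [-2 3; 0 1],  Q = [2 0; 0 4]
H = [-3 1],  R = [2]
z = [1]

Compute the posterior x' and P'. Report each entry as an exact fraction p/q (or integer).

x' = [-181/194, -173/97]
P' = [89/97 198/97; 198/97 580/97]

x̄ = F·x = [-2, -2]
P̄ = F·P·Fᵀ + Q = [50 12; 12 8]
y = z − H·x̄ = [-3]
S = H·P̄·Hᵀ + R = [388]
K = P̄·Hᵀ·S⁻¹ = [-69/194; -7/97]
x' = x̄ + K·y = [-181/194, -173/97]
P' = (I − K·H)·P̄ = [89/97 198/97; 198/97 580/97]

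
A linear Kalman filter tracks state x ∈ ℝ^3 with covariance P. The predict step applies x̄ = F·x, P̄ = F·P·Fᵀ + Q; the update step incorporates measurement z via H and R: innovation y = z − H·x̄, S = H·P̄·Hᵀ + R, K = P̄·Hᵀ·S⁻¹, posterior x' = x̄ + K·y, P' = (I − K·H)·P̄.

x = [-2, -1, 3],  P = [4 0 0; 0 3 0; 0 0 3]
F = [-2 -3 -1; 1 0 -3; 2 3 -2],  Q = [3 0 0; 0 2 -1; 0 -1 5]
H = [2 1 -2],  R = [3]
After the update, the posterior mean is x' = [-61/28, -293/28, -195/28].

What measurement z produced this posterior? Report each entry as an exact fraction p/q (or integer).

z = [-1]

x̄ = F·x = [4, -11, -13]
P̄ = F·P·Fᵀ + Q = [49 1 -37; 1 33 25; -37 25 60]
S = H·P̄·Hᵀ + R = [672]
K = P̄·Hᵀ·S⁻¹ = [173/672; -5/224; -169/672]
x' − x̄ = [-173/28, 15/28, 169/28] = K·y
y = (KᵀK)⁻¹·Kᵀ·(x' − x̄) = [-24]
z = y + H·x̄ = [-24] + [23] = [-1]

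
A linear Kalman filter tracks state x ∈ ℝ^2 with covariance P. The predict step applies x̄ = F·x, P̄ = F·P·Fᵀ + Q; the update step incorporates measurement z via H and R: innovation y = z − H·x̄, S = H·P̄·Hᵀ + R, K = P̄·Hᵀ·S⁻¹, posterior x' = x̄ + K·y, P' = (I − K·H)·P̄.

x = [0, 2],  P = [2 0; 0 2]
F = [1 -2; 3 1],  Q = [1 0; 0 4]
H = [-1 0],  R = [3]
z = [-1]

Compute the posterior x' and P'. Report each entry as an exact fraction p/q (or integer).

x̄ = F·x = [-4, 2]
P̄ = F·P·Fᵀ + Q = [11 2; 2 24]
y = z − H·x̄ = [-5]
S = H·P̄·Hᵀ + R = [14]
K = P̄·Hᵀ·S⁻¹ = [-11/14; -1/7]
x' = x̄ + K·y = [-1/14, 19/7]
P' = (I − K·H)·P̄ = [33/14 3/7; 3/7 166/7]

x' = [-1/14, 19/7]
P' = [33/14 3/7; 3/7 166/7]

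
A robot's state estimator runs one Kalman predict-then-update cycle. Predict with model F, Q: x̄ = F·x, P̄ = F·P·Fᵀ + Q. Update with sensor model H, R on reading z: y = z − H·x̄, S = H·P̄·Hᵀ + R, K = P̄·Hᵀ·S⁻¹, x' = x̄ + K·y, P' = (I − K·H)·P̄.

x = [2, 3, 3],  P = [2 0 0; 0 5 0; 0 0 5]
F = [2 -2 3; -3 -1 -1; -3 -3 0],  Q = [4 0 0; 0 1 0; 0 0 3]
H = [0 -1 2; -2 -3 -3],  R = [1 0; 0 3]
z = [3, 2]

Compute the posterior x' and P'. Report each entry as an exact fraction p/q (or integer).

x̄ = F·x = [7, -12, -15]
P̄ = F·P·Fᵀ + Q = [77 -17 18; -17 29 33; 18 33 66]
y = z − H·x̄ = [21, -65]
S = H·P̄·Hᵀ + R = [162 -514; -514 1772]
K = P̄·Hᵀ·S⁻¹ = [6609/11434 452/5717; -3141/5717 -2803/11434; 2133/11434 -765/5717]
x' = x̄ + K·y = [160067/11434, -86935/11434, -27267/11434]
P' = (I − K·H)·P̄ = [672069/11434 -301503/11434 -147447/11434; -301503/11434 68982/5717 65841/11434; -147447/11434 65841/11434 33987/11434]

x' = [160067/11434, -86935/11434, -27267/11434]
P' = [672069/11434 -301503/11434 -147447/11434; -301503/11434 68982/5717 65841/11434; -147447/11434 65841/11434 33987/11434]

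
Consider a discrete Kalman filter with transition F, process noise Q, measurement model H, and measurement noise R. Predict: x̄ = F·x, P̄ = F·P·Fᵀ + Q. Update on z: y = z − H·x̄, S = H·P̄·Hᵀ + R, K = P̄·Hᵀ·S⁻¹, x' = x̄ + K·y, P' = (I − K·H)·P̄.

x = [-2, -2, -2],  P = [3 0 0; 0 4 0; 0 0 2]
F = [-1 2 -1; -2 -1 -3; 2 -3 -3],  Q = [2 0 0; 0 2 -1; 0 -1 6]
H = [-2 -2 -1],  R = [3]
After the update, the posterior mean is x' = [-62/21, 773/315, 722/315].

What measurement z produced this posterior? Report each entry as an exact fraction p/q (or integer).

z = [-1]

x̄ = F·x = [0, 12, 8]
P̄ = F·P·Fᵀ + Q = [23 4 -24; 4 36 17; -24 17 72]
S = H·P̄·Hᵀ + R = [315]
K = P̄·Hᵀ·S⁻¹ = [-2/21; -97/315; -58/315]
x' − x̄ = [-62/21, -3007/315, -1798/315] = K·y
y = (KᵀK)⁻¹·Kᵀ·(x' − x̄) = [31]
z = y + H·x̄ = [31] + [-32] = [-1]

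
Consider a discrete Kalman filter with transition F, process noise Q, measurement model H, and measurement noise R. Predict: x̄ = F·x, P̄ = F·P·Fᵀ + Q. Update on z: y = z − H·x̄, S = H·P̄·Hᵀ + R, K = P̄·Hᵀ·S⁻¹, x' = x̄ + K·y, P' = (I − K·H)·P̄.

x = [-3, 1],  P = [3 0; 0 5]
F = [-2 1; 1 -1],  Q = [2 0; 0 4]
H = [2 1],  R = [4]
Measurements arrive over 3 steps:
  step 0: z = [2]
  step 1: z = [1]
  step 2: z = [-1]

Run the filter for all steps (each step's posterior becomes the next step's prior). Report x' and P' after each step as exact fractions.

step 0: x' = [5/2, -7/3], P' = [61/16 -43/8; -43/8 119/12]
step 1: x' = [554/4439, 1251/4439], P' = [21466/4439 -30708/4439; -30708/4439 53956/4439]
step 2: x' = [-50847/83737, 61927/251211], P' = [415734/83737 -595436/83737; -595436/83737 3125756/251211]

step 0: x̄ = F·x = [7, -4]
step 0: P̄ = F·P·Fᵀ + Q = [19 -11; -11 12]
step 0: y = z − H·x̄ = [-8]
step 0: S = H·P̄·Hᵀ + R = [48]
step 0: K = P̄·Hᵀ·S⁻¹ = [9/16; -5/24]
step 0: x' = x̄ + K·y = [5/2, -7/3]
step 0: P' = (I − K·H)·P̄ = [61/16 -43/8; -43/8 119/12]
step 1: x̄ = F·x = [-22/3, 29/6]
step 1: P̄ = F·P·Fᵀ + Q = [146/3 -101/3; -101/3 1367/48]
step 1: y = z − H·x̄ = [65/6]
step 1: S = H·P̄·Hᵀ + R = [4439/48]
step 1: K = P̄·Hᵀ·S⁻¹ = [3056/4439; -1865/4439]
step 1: x' = x̄ + K·y = [554/4439, 1251/4439]
step 1: P' = (I − K·H)·P̄ = [21466/4439 -30708/4439; -30708/4439 53956/4439]
step 2: x̄ = F·x = [143/4439, -697/4439]
step 2: P̄ = F·P·Fᵀ + Q = [271530/4439 -189012/4439; -189012/4439 154594/4439]
step 2: y = z − H·x̄ = [-4028/4439]
step 2: S = H·P̄·Hᵀ + R = [502422/4439]
step 2: K = P̄·Hᵀ·S⁻¹ = [59008/83737; -111715/251211]
step 2: x' = x̄ + K·y = [-50847/83737, 61927/251211]
step 2: P' = (I − K·H)·P̄ = [415734/83737 -595436/83737; -595436/83737 3125756/251211]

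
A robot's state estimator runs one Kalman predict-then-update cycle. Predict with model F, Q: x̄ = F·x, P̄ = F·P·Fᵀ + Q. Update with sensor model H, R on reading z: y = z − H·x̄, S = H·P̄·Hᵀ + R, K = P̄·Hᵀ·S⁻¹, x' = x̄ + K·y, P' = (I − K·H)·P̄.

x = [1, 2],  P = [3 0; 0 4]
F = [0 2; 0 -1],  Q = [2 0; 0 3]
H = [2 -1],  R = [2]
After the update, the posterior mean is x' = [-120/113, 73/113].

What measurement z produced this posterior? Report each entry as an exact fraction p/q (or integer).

x̄ = F·x = [4, -2]
P̄ = F·P·Fᵀ + Q = [18 -8; -8 7]
S = H·P̄·Hᵀ + R = [113]
K = P̄·Hᵀ·S⁻¹ = [44/113; -23/113]
x' − x̄ = [-572/113, 299/113] = K·y
y = (KᵀK)⁻¹·Kᵀ·(x' − x̄) = [-13]
z = y + H·x̄ = [-13] + [10] = [-3]

z = [-3]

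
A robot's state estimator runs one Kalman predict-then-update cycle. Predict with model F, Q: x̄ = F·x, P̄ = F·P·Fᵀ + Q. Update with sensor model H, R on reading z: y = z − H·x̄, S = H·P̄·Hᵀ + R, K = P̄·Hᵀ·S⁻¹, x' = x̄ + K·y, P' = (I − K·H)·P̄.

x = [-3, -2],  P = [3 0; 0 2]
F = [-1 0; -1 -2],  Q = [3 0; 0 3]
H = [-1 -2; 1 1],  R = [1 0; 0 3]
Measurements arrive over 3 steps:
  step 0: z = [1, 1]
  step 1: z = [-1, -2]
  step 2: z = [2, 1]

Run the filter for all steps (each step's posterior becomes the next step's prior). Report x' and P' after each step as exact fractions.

step 0: x̄ = F·x = [3, 7]
step 0: P̄ = F·P·Fᵀ + Q = [6 3; 3 14]
step 0: y = z − H·x̄ = [18, -9]
step 0: S = H·P̄·Hᵀ + R = [75 -43; -43 29]
step 0: K = P̄·Hᵀ·S⁻¹ = [39/326 159/326; -84/163 -29/163]
step 0: x' = x̄ + K·y = [249/326, -110/163]
step 0: P' = (I − K·H)·P̄ = [993/326 -258/163; -258/163 171/163]
step 1: x̄ = F·x = [-249/326, 191/326]
step 1: P̄ = F·P·Fᵀ + Q = [1971/326 -39/326; -39/326 1275/326]
step 1: y = z − H·x̄ = [-193/326, -297/163]
step 1: S = H·P̄·Hᵀ + R = [7241/326 -2202/163; -2202/163 2073/163]
step 1: K = P̄·Hᵀ·S⁻¹ = [135/2173 1156/2173; -5079/10865 -2156/10865]
step 1: x' = x̄ + K·y = [-3846/2173, 13301/10865]
step 1: P' = (I − K·H)·P̄ = [7071/2173 -3603/2173; -3603/2173 11547/10865]
step 2: x̄ = F·x = [3846/2173, -7372/10865]
step 2: P̄ = F·P·Fᵀ + Q = [13590/2173 -135/2173; -135/2173 42078/10865]
step 2: y = z − H·x̄ = [26216/10865, -993/10865]
step 2: S = H·P̄·Hᵀ + R = [244427/10865 -150081/10865; -150081/10865 141273/10865]
step 2: K = P̄·Hᵀ·S⁻¹ = [7035/122786 65945/122786; -28531/61393 -36952/184179]
step 2: x' = x̄ + K·y = [228267/122786, -109372/61393]
step 2: P' = (I − K·H)·P̄ = [402705/122786 -102435/61393; -102435/61393 65483/61393]

step 0: x' = [249/326, -110/163], P' = [993/326 -258/163; -258/163 171/163]
step 1: x' = [-3846/2173, 13301/10865], P' = [7071/2173 -3603/2173; -3603/2173 11547/10865]
step 2: x' = [228267/122786, -109372/61393], P' = [402705/122786 -102435/61393; -102435/61393 65483/61393]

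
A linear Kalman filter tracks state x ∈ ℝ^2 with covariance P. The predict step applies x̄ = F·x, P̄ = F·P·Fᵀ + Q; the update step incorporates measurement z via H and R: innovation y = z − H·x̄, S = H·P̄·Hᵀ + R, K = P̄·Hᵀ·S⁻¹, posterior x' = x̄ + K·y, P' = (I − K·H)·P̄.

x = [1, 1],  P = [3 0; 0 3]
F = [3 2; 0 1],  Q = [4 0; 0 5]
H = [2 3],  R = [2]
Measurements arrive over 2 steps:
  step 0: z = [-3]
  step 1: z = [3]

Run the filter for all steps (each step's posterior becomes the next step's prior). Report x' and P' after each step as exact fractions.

step 0: x' = [-37/159, -43/53], P' = [1429/159 -306/53; -306/53 208/53]
step 1: x' = [6711/4975, 29/995], P' = [93777/4975 -12262/995; -12262/995 1646/199]

step 0: x̄ = F·x = [5, 1]
step 0: P̄ = F·P·Fᵀ + Q = [43 6; 6 8]
step 0: y = z − H·x̄ = [-16]
step 0: S = H·P̄·Hᵀ + R = [318]
step 0: K = P̄·Hᵀ·S⁻¹ = [52/159; 6/53]
step 0: x' = x̄ + K·y = [-37/159, -43/53]
step 0: P' = (I − K·H)·P̄ = [1429/159 -306/53; -306/53 208/53]
step 1: x̄ = F·x = [-123/53, -43/53]
step 1: P̄ = F·P·Fᵀ + Q = [1659/53 -502/53; -502/53 473/53]
step 1: y = z − H·x̄ = [534/53]
step 1: S = H·P̄·Hᵀ + R = [4975/53]
step 1: K = P̄·Hᵀ·S⁻¹ = [1812/4975; 83/995]
step 1: x' = x̄ + K·y = [6711/4975, 29/995]
step 1: P' = (I − K·H)·P̄ = [93777/4975 -12262/995; -12262/995 1646/199]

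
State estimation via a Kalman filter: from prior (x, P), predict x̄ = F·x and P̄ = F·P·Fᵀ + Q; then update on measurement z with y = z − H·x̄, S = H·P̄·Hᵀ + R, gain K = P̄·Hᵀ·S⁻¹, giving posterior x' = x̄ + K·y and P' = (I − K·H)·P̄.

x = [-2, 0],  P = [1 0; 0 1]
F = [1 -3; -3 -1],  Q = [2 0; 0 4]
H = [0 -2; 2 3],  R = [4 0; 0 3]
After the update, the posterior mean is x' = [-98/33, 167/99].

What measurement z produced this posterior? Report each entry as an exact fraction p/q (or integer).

z = [-3, -1]

x̄ = F·x = [-2, 6]
P̄ = F·P·Fᵀ + Q = [12 0; 0 14]
S = H·P̄·Hᵀ + R = [60 -84; -84 177]
K = P̄·Hᵀ·S⁻¹ = [56/99 40/99; -119/297 14/297]
x' − x̄ = [-32/33, -427/99] = K·y
y = (KᵀK)⁻¹·Kᵀ·(x' − x̄) = [9, -15]
z = y + H·x̄ = [9, -15] + [-12, 14] = [-3, -1]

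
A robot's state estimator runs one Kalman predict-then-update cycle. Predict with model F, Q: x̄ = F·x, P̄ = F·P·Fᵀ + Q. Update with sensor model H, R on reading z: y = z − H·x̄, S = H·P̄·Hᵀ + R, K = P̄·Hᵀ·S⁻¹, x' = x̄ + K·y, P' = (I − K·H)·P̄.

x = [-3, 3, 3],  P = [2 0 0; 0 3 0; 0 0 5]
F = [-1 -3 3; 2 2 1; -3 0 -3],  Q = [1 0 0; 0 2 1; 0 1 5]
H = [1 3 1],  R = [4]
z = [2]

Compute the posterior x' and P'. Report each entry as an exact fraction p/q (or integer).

x̄ = F·x = [3, 3, 0]
P̄ = F·P·Fᵀ + Q = [75 -7 -39; -7 27 -26; -39 -26 68]
y = z − H·x̄ = [-10]
S = H·P̄·Hᵀ + R = [114]
K = P̄·Hᵀ·S⁻¹ = [5/38; 8/19; -49/114]
x' = x̄ + K·y = [32/19, -23/19, 245/57]
P' = (I − K·H)·P̄ = [2775/38 -253/19 -1237/38; -253/19 129/19 -102/19; -1237/38 -102/19 5351/114]

x' = [32/19, -23/19, 245/57]
P' = [2775/38 -253/19 -1237/38; -253/19 129/19 -102/19; -1237/38 -102/19 5351/114]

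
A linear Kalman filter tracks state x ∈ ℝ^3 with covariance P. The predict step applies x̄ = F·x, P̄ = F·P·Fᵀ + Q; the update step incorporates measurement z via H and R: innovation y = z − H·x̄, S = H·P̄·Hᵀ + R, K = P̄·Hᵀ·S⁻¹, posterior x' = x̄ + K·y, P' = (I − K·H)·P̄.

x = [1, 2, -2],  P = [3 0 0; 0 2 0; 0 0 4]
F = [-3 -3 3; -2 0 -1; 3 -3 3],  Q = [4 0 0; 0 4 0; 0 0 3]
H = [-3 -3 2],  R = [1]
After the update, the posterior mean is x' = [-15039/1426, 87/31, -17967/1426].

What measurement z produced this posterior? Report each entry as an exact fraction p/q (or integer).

z = [-2]

x̄ = F·x = [-15, 0, -9]
P̄ = F·P·Fᵀ + Q = [85 6 27; 6 20 -30; 27 -30 84]
S = H·P̄·Hᵀ + R = [1426]
K = P̄·Hᵀ·S⁻¹ = [-219/1426; -3/31; 177/1426]
x' − x̄ = [6351/1426, 87/31, -5133/1426] = K·y
y = (KᵀK)⁻¹·Kᵀ·(x' − x̄) = [-29]
z = y + H·x̄ = [-29] + [27] = [-2]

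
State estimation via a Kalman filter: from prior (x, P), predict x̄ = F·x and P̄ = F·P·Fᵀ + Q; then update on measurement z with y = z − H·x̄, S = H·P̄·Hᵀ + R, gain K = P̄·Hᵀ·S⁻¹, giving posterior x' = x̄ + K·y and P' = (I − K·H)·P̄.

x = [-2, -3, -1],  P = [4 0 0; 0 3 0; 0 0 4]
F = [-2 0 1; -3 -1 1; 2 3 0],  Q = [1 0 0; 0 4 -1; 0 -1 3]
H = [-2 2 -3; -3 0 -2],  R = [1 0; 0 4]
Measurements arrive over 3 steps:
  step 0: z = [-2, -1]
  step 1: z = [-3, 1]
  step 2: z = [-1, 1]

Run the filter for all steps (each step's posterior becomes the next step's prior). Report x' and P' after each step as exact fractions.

step 0: x̄ = F·x = [3, 8, -13]
step 0: P̄ = F·P·Fᵀ + Q = [21 28 -16; 28 47 -34; -16 -34 46]
step 0: y = z − H·x̄ = [-51, -18]
step 0: S = H·P̄·Hᵀ + R = [679 162; 162 185]
step 0: K = P̄·Hᵀ·S⁻¹ = [16492/99371 -31093/99371; 28492/99371 -33544/99371; -25062/99371 -1688/99371]
step 0: x' = x̄ + K·y = [16695/99371, -54332/99371, 16723/99371]
step 0: P' = (I − K·H)·P̄ = [100404/99371 -23980/99371 -88420/99371; -23980/99371 144853/99371 103058/99371; -88420/99371 103058/99371 136006/99371]
step 1: x̄ = F·x = [-16667/99371, 20970/99371, -129606/99371]
step 1: P̄ = F·P·Fᵀ + Q = [990673/99371 1029512/99371 -125402/99371; 1029512/99371 1762503/99371 -740240/99371; -125402/99371 -740240/99371 1715646/99371]
step 1: y = z − H·x̄ = [-762205/99371, -209842/99371]
step 1: S = H·P̄·Hᵀ + R = [25694849/99371 11391576/99371; 11391576/99371 14671301/99371]
step 1: K = P̄·Hᵀ·S⁻¹ = [378963644/2487736463 -755669789/2487736463; 728653298/2487736463 -838434776/2487736463; -34778154/146337439 -3469050/146337439]
step 1: x' = x̄ + K·y = [-1728269093/2487736463, -3293481228/2487736463, 83221716/146337439]
step 1: P' = (I − K·H)·P̄ = [2376828708/2487736463 -514544696/2487736463 -120817852/146337439; -514544696/2487736463 3522811847/2487736463 144040388/146337439; -120817852/146337439 144040388/146337439 188164878/146337439]
step 2: x̄ = F·x = [4871307358/2487736463, 9893057679/2487736463, -13336981870/2487736463]
step 2: P̄ = F·P·Fᵀ + Q = [23409468157/2487736463 24251516606/2487736463 -3181793836/2487736463; 24251516606/2487736463 42402798533/2487736463 -18418899776/2487736463; -3181793836/2487736463 -18418899776/2487736463 42501294492/2487736463]
step 2: y = z − H·x̄ = [-52542182715/2487736463, -9572305203/2487736463]
step 2: S = H·P̄·Hᵀ + R = [637081592083/2487736463 282267755494/2487736463; 282267755494/2487736463 352459811201/2487736463]
step 2: K = P̄·Hᵀ·S⁻¹ = [8837318043424/58233890135969 -17629206100287/58233890135969; 17047264341622/58233890135969 -19586531322622/58233890135969; -13820512576124/58233890135969 -1398972733388/58233890135969]
step 2: x' = x̄ + K·y = [-4785338295419/58233890135969, -53100877089351/58233890135969, -14918399336362/58233890135969]
step 2: P' = (I − K·H)·P̄ = [55512273429252/58233890135969 -12084064463992/58233890135969 -48009997943304/58233890135969; -12084064463992/58233890135969 82388306718667/58233890135969 57299159341232/58233890135969; -48009997943304/58233890135969 57299159341232/58233890135969 74812942381732/58233890135969]

step 0: x' = [16695/99371, -54332/99371, 16723/99371], P' = [100404/99371 -23980/99371 -88420/99371; -23980/99371 144853/99371 103058/99371; -88420/99371 103058/99371 136006/99371]
step 1: x' = [-1728269093/2487736463, -3293481228/2487736463, 83221716/146337439], P' = [2376828708/2487736463 -514544696/2487736463 -120817852/146337439; -514544696/2487736463 3522811847/2487736463 144040388/146337439; -120817852/146337439 144040388/146337439 188164878/146337439]
step 2: x' = [-4785338295419/58233890135969, -53100877089351/58233890135969, -14918399336362/58233890135969], P' = [55512273429252/58233890135969 -12084064463992/58233890135969 -48009997943304/58233890135969; -12084064463992/58233890135969 82388306718667/58233890135969 57299159341232/58233890135969; -48009997943304/58233890135969 57299159341232/58233890135969 74812942381732/58233890135969]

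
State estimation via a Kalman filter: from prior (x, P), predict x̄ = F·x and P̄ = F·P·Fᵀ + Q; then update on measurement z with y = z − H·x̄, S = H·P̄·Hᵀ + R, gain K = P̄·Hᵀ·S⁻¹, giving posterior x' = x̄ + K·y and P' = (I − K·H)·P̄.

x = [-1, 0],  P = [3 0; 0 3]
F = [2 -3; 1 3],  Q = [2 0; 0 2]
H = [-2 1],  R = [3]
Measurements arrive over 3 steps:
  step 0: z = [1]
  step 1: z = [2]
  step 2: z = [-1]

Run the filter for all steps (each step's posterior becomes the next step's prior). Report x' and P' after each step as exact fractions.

step 0: x' = [-360/283, -431/283], P' = [994/283 1679/283; 1679/283 3580/283]
step 1: x' = [-265556/211939, -117329/211939], P' = [381299/211939 587329/211939; 587329/211939 1457390/211939]
step 2: x' = [-42072246/46259861, -130475384/46259861], P' = [154675797/92519722 229470003/92519722; 229470003/92519722 574828539/92519722]

step 0: x̄ = F·x = [-2, -1]
step 0: P̄ = F·P·Fᵀ + Q = [41 -21; -21 32]
step 0: y = z − H·x̄ = [-2]
step 0: S = H·P̄·Hᵀ + R = [283]
step 0: K = P̄·Hᵀ·S⁻¹ = [-103/283; 74/283]
step 0: x' = x̄ + K·y = [-360/283, -431/283]
step 0: P' = (I − K·H)·P̄ = [994/283 1679/283; 1679/283 3580/283]
step 1: x̄ = F·x = [573/283, -1653/283]
step 1: P̄ = F·P·Fᵀ + Q = [16614/283 -25195/283; -25195/283 43854/283]
step 1: y = z − H·x̄ = [3365/283]
step 1: S = H·P̄·Hᵀ + R = [211939/283]
step 1: K = P̄·Hᵀ·S⁻¹ = [-58423/211939; 94244/211939]
step 1: x' = x̄ + K·y = [-265556/211939, -117329/211939]
step 1: P' = (I − K·H)·P̄ = [381299/211939 587329/211939; 587329/211939 1457390/211939]
step 2: x̄ = F·x = [-179125/211939, -617543/211939]
step 2: P̄ = F·P·Fᵀ + Q = [8017636/211939 -10591925/211939; -10591925/211939 17445661/211939]
step 2: y = z − H·x̄ = [47354/211939]
step 2: S = H·P̄·Hᵀ + R = [92519722/211939]
step 2: K = P̄·Hᵀ·S⁻¹ = [-26627197/92519722; 38629511/92519722]
step 2: x' = x̄ + K·y = [-42072246/46259861, -130475384/46259861]
step 2: P' = (I − K·H)·P̄ = [154675797/92519722 229470003/92519722; 229470003/92519722 574828539/92519722]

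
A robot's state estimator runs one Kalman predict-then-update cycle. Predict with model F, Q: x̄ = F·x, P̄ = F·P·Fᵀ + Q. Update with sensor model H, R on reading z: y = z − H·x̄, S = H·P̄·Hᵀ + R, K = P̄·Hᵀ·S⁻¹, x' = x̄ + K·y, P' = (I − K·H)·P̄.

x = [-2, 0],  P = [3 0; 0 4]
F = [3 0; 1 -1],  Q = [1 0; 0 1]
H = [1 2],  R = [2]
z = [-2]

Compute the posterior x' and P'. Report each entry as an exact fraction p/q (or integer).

x' = [-110/49, 2/49]
P' = [314/49 -134/49; -134/49 159/98]

x̄ = F·x = [-6, -2]
P̄ = F·P·Fᵀ + Q = [28 9; 9 8]
y = z − H·x̄ = [8]
S = H·P̄·Hᵀ + R = [98]
K = P̄·Hᵀ·S⁻¹ = [23/49; 25/98]
x' = x̄ + K·y = [-110/49, 2/49]
P' = (I − K·H)·P̄ = [314/49 -134/49; -134/49 159/98]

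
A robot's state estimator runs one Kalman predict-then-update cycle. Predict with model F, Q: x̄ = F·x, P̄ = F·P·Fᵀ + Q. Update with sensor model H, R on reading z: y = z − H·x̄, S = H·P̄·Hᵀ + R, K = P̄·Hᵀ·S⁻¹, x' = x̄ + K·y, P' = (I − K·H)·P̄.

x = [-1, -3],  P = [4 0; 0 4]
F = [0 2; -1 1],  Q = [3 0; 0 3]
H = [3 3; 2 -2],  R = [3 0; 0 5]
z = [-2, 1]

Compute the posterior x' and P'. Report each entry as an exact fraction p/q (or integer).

x' = [-1918/7711, -3526/7711]
P' = [2850/7711 -1555/7711; -1555/7711 2810/7711]

x̄ = F·x = [-6, -2]
P̄ = F·P·Fᵀ + Q = [19 8; 8 11]
y = z − H·x̄ = [22, 9]
S = H·P̄·Hᵀ + R = [417 48; 48 61]
K = P̄·Hᵀ·S⁻¹ = [1295/7711 1762/7711; 1255/7711 -1746/7711]
x' = x̄ + K·y = [-1918/7711, -3526/7711]
P' = (I − K·H)·P̄ = [2850/7711 -1555/7711; -1555/7711 2810/7711]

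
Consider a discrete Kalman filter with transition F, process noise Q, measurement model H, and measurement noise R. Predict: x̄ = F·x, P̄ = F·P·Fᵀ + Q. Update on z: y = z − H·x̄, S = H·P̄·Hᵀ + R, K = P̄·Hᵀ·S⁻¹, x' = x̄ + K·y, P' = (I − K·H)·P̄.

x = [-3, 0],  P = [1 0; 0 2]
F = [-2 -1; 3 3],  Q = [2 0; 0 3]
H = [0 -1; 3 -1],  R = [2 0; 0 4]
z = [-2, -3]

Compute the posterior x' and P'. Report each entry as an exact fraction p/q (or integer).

x' = [-6/67, 681/335]
P' = [32/67 24/67; 24/67 492/335]

x̄ = F·x = [6, -9]
P̄ = F·P·Fᵀ + Q = [8 -12; -12 30]
y = z − H·x̄ = [-11, -30]
S = H·P̄·Hᵀ + R = [32 66; 66 178]
K = P̄·Hᵀ·S⁻¹ = [-12/67 18/67; -246/335 -33/335]
x' = x̄ + K·y = [-6/67, 681/335]
P' = (I − K·H)·P̄ = [32/67 24/67; 24/67 492/335]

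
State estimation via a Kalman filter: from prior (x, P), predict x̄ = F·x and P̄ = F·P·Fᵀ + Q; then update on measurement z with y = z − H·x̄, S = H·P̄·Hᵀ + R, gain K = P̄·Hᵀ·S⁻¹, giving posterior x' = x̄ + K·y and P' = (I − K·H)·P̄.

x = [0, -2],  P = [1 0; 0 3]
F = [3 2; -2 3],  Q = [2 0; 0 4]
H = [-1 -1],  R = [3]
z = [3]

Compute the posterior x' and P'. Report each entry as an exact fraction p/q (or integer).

x̄ = F·x = [-4, -6]
P̄ = F·P·Fᵀ + Q = [23 12; 12 35]
y = z − H·x̄ = [-7]
S = H·P̄·Hᵀ + R = [85]
K = P̄·Hᵀ·S⁻¹ = [-7/17; -47/85]
x' = x̄ + K·y = [-19/17, -181/85]
P' = (I − K·H)·P̄ = [146/17 -125/17; -125/17 766/85]

x' = [-19/17, -181/85]
P' = [146/17 -125/17; -125/17 766/85]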